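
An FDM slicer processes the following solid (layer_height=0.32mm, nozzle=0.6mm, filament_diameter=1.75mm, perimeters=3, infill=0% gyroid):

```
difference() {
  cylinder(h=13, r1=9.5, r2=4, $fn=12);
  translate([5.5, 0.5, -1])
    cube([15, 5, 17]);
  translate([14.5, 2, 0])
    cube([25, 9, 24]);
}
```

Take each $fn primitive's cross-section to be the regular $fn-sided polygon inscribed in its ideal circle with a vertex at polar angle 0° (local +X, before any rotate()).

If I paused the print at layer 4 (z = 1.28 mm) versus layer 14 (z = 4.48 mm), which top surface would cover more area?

Layer 4 (z = 1.28): the cone (r1=9.5→r2=4) has section circumradius 8.958 here — a regular 12-gon (area = (12/2)·8.958²·sin(360°/12) = 240.76 mm²); the cube at (5.5, 0.5) (footprint 15×5) is included at this height (area 75.00 mm²); the cube at (14.5, 2) (footprint 25×9) is included at this height (area 225.00 mm²); Taking the first minus the rest: starting from the cone (240.76 mm²), the 15×5 cube at (5.5, 0.5) partially overlaps it — only the 12.89 mm² overlap (of its 75.00 mm²) is removed, clipping the outline; the 25×9 cube at (14.5, 2) misses the remaining region (no effect) — area = 227.87 mm². So its area = 227.87 mm². Layer 14 (z = 4.48): the cone: at t=0.345 of its height the radius interpolates to r₁+(r₂−r₁)t = 7.605, giving a regular 12-gon of that circumradius (area = (12/2)·7.605²·sin(360°/12) = 173.49 mm²); the 15×5 cube at (5.5, 0.5) contributes its full rectangle (area 75.00 mm²); the cube at (14.5, 2) (footprint 25×9) is included at this height (area 225.00 mm²); Taking the first minus the rest: starting from the cone (173.49 mm²), the 15×5 cube at (5.5, 0.5) partially overlaps it — only the 5.64 mm² overlap (of its 75.00 mm²) is removed, clipping the outline; the 25×9 cube at (14.5, 2) misses the remaining region (no effect) — area = 167.85 mm². So its area = 167.85 mm². Layer 4 is larger (227.87 vs 167.85 mm²).

layer 4 (z = 1.28 mm)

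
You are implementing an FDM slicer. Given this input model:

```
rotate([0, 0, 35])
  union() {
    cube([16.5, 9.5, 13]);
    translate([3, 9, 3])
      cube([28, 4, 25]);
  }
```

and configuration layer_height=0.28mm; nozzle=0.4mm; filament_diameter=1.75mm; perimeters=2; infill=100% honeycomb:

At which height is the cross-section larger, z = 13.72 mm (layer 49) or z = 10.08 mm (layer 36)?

layer 36 (z = 10.08 mm)

Layer 49 (z = 13.72): the cube is absent (z outside [0, 13]); the cube at (3, 9) (footprint 28×4) is included at this height (area 112.00 mm²); Merging all regions: only the 28×4 cube at (3, 9) is present, so the union is just that shape — area = 112.00 mm²; (rotated 35° about Z; rotation is an isometry so areas/perimeters/island counts are preserved). So its area = 112.00 mm². Layer 36 (z = 10.08): the cube is present — its section is the full 16.5×9.5 rectangle (area 156.75 mm²); the cube at (3, 9) (footprint 28×4) is included at this height (area 112.00 mm²); Merging all regions: the regions partially overlap — summed areas 268.75 mm² minus the doubly-counted overlap 6.75 mm² gives 262.00 mm² — area = 262.00 mm²; (rotated 35° about Z; rotation is an isometry so areas/perimeters/island counts are preserved). So its area = 262.00 mm². Layer 36 is larger (262.00 vs 112.00 mm²).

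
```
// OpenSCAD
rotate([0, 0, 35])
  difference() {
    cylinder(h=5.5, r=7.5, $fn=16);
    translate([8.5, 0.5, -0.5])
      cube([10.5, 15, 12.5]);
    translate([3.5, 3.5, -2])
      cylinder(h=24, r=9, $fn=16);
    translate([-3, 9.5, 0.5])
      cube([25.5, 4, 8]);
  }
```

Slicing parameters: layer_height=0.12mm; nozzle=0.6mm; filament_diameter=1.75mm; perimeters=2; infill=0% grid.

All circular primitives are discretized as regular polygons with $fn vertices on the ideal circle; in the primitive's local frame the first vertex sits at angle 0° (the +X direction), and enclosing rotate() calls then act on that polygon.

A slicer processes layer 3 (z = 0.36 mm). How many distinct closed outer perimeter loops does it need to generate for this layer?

At z = 0.36 mm: the cylinder: section is a regular 16-gon, circumradius r=7.5; the cube at (8.5, 0.5) is present — its section is the full 10.5×15 rectangle; the r=9 cylinder at (3.5, 3.5) contributes a regular 16-gon of circumradius 9; the cube at (-3, 9.5) does not reach this height (z outside [0.5, 8.5]); After the difference (first − rest): starting from the r=7.5 cylinder, the 10.5×15 cube at (8.5, 0.5) misses the remaining region (no effect); the r=9 cylinder at (3.5, 3.5) partially overlaps it — only the 126.89 mm² overlap (of its 247.98 mm²) is removed, clipping the outline — 1 connected region; (whole slice rotated 35° about Z — lengths, areas and connectivity unchanged). The result has 1 disconnected region.

1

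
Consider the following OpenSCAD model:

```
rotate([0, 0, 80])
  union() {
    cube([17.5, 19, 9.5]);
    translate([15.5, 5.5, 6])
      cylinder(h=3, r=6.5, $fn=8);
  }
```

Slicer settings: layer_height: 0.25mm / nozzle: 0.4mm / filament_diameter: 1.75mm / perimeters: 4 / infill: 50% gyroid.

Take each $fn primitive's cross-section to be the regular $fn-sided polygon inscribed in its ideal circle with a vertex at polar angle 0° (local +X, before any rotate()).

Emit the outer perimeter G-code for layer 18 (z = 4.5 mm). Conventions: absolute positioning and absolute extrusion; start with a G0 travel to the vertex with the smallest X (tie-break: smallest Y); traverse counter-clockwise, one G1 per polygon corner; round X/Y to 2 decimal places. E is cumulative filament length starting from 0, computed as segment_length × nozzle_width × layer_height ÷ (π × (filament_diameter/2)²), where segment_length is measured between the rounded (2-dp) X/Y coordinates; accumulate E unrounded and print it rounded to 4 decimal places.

G0 X-18.71 Y3.30 Z4.50
G1 X0.00 Y0.00 E0.7899
G1 X3.04 Y17.23 E1.5173
G1 X-15.67 Y20.53 E2.3072
G1 X-18.71 Y3.30 E3.0346

At z = 4.5 mm: the cube is present — its section is the full 17.5×19 rectangle; the cylinder at (15.5, 5.5) is absent (z outside [6, 9]); Taking the union: only the 17.5×19 cube is present, so the union is just that shape — 1 connected region; (rotated 80° about Z; rotation is an isometry so areas/perimeters/island counts are preserved). The outline is a single polygon with 4 vertices. Extrusion per mm of travel: 0.4 × 0.25 / (π × 0.875²) = 0.041575. Accumulating E over each segment gives final E = 3.0346.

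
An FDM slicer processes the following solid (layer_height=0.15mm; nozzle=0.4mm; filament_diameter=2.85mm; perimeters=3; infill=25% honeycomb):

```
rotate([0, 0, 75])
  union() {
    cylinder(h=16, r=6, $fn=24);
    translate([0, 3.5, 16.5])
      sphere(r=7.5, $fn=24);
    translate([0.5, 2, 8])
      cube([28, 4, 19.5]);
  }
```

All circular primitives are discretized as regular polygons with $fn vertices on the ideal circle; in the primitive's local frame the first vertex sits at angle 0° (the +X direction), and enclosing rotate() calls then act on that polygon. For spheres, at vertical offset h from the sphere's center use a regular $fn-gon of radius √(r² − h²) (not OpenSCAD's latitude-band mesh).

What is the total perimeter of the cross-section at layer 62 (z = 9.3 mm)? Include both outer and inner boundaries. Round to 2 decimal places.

At z = 9.3 mm: the r=6 cylinder contributes a regular 24-gon of circumradius 6 (perimeter = 2·24·6.000·sin(180°/24) = 37.59 mm); the sphere at (0, 3.5): section is a regular 24-gon, circumradius = √(r²−h²) = √(7.5²−7.2²) = 2.100 (perimeter = 2·24·2.100·sin(180°/24) = 13.16 mm); the 28×4 cube at (0.5, 2) contributes its full rectangle (perimeter 64.00 mm); Combining (union): the regions partially overlap (shared area 27.96 mm²), so the edge portions inside another operand are dropped and the merged outline is re-measured after clipping — boundary = 85.70 mm; (whole slice rotated 75° about Z — lengths, areas and connectivity unchanged). Overall, the cross-section is a single solid region. Total boundary length (outer) = 85.70 mm.

85.70 mm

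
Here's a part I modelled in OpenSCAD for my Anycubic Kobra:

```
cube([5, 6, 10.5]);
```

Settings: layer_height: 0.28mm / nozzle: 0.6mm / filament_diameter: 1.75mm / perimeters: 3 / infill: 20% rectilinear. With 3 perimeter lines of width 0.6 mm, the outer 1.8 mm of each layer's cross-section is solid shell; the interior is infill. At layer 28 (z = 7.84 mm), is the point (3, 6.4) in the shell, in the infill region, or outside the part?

outside

At z = 7.84 mm: the cube is present — its section is the full 5×6 rectangle. Overall, the cross-section is a single solid region. The nearest boundary edge runs (5.00, 6.00)→(0.00, 6.00); distance from the point to it = 0.40 mm. The point is not inside any of the regions above, so it lies outside the cross-section (0.40 mm from the nearest boundary).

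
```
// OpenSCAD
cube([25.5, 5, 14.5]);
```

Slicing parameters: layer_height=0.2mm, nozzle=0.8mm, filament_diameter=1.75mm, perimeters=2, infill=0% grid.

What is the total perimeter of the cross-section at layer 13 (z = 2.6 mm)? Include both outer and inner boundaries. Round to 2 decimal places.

At z = 2.6 mm: the cube is present — its section is the full 25.5×5 rectangle (perimeter 61.00 mm). Overall, the cross-section is a single solid region. Total boundary length (outer) = 61.00 mm.

61.00 mm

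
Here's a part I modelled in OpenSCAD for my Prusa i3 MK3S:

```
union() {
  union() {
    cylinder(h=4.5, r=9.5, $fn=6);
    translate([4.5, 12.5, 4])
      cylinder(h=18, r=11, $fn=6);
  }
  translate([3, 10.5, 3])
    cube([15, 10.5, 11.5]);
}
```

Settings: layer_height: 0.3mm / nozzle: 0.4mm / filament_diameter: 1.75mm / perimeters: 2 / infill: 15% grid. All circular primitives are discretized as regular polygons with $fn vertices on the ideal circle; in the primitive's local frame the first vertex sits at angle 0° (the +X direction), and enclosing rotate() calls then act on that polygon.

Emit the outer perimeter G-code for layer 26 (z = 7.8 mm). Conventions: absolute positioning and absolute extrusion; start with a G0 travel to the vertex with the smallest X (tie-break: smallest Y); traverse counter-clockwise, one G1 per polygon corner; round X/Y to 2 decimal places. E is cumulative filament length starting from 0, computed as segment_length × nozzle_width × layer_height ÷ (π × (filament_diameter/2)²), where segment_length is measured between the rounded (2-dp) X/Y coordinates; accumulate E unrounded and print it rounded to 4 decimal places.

G0 X-6.50 Y12.50 Z7.80
G1 X-1.00 Y2.97 E0.5490
G1 X10.00 Y2.97 E1.0977
G1 X14.35 Y10.50 E1.5316
G1 X18.00 Y10.50 E1.7137
G1 X18.00 Y21.00 E2.2375
G1 X10.59 Y21.00 E2.6072
G1 X10.00 Y22.03 E2.6665
G1 X-1.00 Y22.03 E3.2152
G1 X-6.50 Y12.50 E3.7642

At z = 7.8 mm: the cylinder is absent (z outside [0, 4.5]); the r=11 cylinder at (4.5, 12.5) gives a regular 6-gon of circumradius 11 (constant along its height); Combining (union): only the r=11 cylinder at (4.5, 12.5) is present, so the union is just that shape — 1 connected region; the cube at (3, 10.5) (footprint 15×10.5) is included at this height; Merging all regions: the regions partially overlap (shared area 109.24 mm²), so overlapping operands fuse into one piece — 1 connected region. The outline is a single polygon with 9 vertices. Extrusion per mm of travel: 0.4 × 0.3 / (π × 0.875²) = 0.049890. Accumulating E over each segment gives final E = 3.7642.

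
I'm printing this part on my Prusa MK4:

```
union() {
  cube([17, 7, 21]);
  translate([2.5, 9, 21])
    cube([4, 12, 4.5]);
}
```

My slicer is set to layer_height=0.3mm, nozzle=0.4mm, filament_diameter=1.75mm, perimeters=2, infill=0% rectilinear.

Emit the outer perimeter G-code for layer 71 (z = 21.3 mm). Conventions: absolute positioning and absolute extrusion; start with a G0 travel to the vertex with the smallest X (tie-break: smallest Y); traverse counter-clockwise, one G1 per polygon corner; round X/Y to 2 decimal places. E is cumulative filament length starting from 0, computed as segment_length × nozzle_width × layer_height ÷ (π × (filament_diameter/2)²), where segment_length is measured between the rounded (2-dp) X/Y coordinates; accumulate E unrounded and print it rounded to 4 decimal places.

G0 X2.50 Y9.00 Z21.30
G1 X6.50 Y9.00 E0.1996
G1 X6.50 Y21.00 E0.7982
G1 X2.50 Y21.00 E0.9978
G1 X2.50 Y9.00 E1.5965

At z = 21.3 mm: the cube is not intersected at this z (z outside [0, 21]); the cube at (2.5, 9) (footprint 4×12) is included at this height; Merging all regions: only the 4×12 cube at (2.5, 9) is present, so the union is just that shape — 1 connected region. The outline is a single polygon with 4 vertices. Extrusion per mm of travel: 0.4 × 0.3 / (π × 0.875²) = 0.049890. Accumulating E over each segment gives final E = 1.5965.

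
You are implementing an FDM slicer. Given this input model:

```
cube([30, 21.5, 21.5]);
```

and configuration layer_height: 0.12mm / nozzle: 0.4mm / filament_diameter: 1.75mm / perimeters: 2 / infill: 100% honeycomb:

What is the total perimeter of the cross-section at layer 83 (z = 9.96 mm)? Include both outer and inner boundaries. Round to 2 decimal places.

103.00 mm

At z = 9.96 mm: the cube (footprint 30×21.5) is included at this height (perimeter 103.00 mm). Overall, the cross-section is a single solid region. Total boundary length (outer) = 103.00 mm.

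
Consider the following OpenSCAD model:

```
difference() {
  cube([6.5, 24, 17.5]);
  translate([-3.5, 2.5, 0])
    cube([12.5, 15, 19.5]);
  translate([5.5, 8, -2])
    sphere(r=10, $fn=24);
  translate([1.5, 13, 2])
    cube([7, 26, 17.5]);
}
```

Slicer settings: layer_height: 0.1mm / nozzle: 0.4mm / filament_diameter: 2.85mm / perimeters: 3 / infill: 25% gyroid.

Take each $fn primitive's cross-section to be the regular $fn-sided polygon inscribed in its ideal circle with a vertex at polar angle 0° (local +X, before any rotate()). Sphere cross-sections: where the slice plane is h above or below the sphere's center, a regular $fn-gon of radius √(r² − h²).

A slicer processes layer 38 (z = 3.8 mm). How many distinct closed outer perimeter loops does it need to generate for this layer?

At z = 3.8 mm: the cube (footprint 6.5×24) is included at this height; the cube at (-3.5, 2.5) (footprint 12.5×15) is included at this height; the sphere at (5.5, 8): section is a regular 24-gon, circumradius = √(r²−h²) = √(10²−5.8²) = 8.146; the 7×26 cube at (1.5, 13) contributes its full rectangle; Taking the first minus the rest: starting from the 6.5×24 cube, the 12.5×15 cube at (-3.5, 2.5) partially overlaps it — only the 97.50 mm² overlap (of its 187.50 mm²) is removed, clipping the outline; the r=10 sphere at (5.5, 8) partially overlaps it — only the 13.00 mm² overlap (of its 206.10 mm²) is removed, clipping the outline; the 7×26 cube at (1.5, 13) partially overlaps it — only the 32.50 mm² overlap (of its 182.00 mm²) is removed, clipping the outline — 2 connected regions. The result has 2 disconnected regions.

2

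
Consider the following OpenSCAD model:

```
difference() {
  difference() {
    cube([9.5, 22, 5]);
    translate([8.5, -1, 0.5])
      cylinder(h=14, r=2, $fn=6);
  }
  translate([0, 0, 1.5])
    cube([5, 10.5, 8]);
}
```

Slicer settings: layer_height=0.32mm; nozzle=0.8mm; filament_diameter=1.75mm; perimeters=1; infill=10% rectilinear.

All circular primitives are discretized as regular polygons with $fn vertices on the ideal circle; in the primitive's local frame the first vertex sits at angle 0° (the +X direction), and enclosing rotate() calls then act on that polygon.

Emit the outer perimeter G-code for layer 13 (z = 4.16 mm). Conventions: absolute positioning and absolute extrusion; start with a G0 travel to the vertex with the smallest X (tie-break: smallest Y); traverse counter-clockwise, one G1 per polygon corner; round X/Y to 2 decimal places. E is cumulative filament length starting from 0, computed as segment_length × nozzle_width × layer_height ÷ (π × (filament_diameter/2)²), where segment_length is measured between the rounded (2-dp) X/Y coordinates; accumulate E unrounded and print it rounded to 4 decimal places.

G0 X0.00 Y10.50 Z4.16
G1 X5.00 Y10.50 E0.5322
G1 X5.00 Y0.00 E1.6497
G1 X7.08 Y0.00 E1.8711
G1 X7.50 Y0.73 E1.9607
G1 X9.50 Y0.73 E2.1736
G1 X9.50 Y22.00 E4.4374
G1 X0.00 Y22.00 E5.4485
G1 X0.00 Y10.50 E6.6725

At z = 4.16 mm: the cube is present — its section is the full 9.5×22 rectangle; the cylinder at (8.5, -1): section is a regular 6-gon, circumradius r=2; Subtracting the remaining from the first: starting from the 9.5×22 cube, the r=2 cylinder at (8.5, -1) partially overlaps it — only the 1.62 mm² overlap (of its 10.39 mm²) is removed, clipping the outline — 1 connected region; the cube (footprint 5×10.5) is included at this height; Taking the first minus the rest: starting from the result so far, the 5×10.5 cube lies inside it touching the edge (removes its full 52.50 mm²) — 1 connected region. The outline is a single polygon with 8 vertices. Extrusion per mm of travel: 0.8 × 0.32 / (π × 0.875²) = 0.106432. Accumulating E over each segment gives final E = 6.6725.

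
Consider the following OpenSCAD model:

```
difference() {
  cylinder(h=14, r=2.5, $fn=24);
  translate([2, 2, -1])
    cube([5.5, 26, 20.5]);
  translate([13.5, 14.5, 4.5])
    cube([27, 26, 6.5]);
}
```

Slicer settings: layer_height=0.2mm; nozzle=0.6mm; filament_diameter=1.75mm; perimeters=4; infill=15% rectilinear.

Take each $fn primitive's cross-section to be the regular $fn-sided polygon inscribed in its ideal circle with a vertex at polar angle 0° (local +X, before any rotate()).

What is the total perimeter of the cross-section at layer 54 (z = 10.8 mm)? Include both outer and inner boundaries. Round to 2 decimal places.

At z = 10.8 mm: the cylinder: section is a regular 24-gon, circumradius r=2.5 (perimeter = 2·24·2.500·sin(180°/24) = 15.66 mm); the 5.5×26 cube at (2, 2) contributes its full rectangle (perimeter 63.00 mm); the cube at (13.5, 14.5) (footprint 27×26) is included at this height (perimeter 106.00 mm); After the difference (first − rest): starting from the r=2.5 cylinder, the 5.5×26 cube at (2, 2) misses the remaining region (no effect); the 27×26 cube at (13.5, 14.5) misses the remaining region (no effect) — boundary = 15.66 mm. Overall, the cross-section is a single solid region. Total boundary length (outer) = 15.66 mm.

15.66 mm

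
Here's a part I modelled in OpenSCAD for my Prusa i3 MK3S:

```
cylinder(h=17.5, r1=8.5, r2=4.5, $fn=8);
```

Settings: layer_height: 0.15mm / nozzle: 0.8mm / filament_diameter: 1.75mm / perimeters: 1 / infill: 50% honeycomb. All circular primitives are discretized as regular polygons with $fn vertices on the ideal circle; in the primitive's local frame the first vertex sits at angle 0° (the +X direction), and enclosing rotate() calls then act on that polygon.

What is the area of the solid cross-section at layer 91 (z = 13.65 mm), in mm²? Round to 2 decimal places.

81.87 mm²

At z = 13.65 mm: the cone contributes a regular 8-gon of circumradius 5.380 (interpolated between r1=8.5 and r2=4.5 at t=0.780) (area = (8/2)·5.380²·sin(360°/8) = 81.87 mm²). Overall, the cross-section is a single solid region. Net area = 81.87 mm².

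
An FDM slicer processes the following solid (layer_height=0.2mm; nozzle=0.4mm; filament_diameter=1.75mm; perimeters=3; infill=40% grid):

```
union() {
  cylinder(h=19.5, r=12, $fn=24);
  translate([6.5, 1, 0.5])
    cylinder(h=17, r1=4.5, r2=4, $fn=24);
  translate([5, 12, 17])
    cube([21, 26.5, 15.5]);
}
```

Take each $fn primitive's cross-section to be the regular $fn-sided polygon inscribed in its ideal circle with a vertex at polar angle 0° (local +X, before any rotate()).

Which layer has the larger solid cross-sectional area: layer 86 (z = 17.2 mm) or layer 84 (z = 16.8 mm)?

layer 86 (z = 17.2 mm)

Layer 86 (z = 17.2): the r=12 cylinder gives a regular 24-gon of circumradius 12 (constant along its height) (area = (24/2)·12.000²·sin(360°/24) = 447.24 mm²); the cone at (6.5, 1) (r1=4.5→r2=4) has section circumradius 4.009 here — a regular 24-gon (area = (24/2)·4.009²·sin(360°/24) = 49.91 mm²); the cube at (5, 12) (footprint 21×26.5) is included at this height (area 556.50 mm²); Merging all regions: the regions partially overlap — summed areas 1053.65 mm² minus the doubly-counted overlap 49.91 mm² gives 1003.74 mm² — area = 1003.74 mm². So its area = 1003.74 mm². Layer 84 (z = 16.8): the r=12 cylinder gives a regular 24-gon of circumradius 12 (constant along its height) (area = (24/2)·12.000²·sin(360°/24) = 447.24 mm²); the cone at (6.5, 1): at t=0.959 of its height the radius interpolates to r₁+(r₂−r₁)t = 4.021, giving a regular 24-gon of that circumradius (area = (24/2)·4.021²·sin(360°/24) = 50.21 mm²); the cube at (5, 12) does not reach this height (z outside [17, 32.5]); Taking the union: the cone at (6.5, 1) lies entirely inside the r=12 cylinder, so the union is just the r=12 cylinder — area = 447.24 mm². So its area = 447.24 mm². Layer 86 is larger (1003.74 vs 447.24 mm²).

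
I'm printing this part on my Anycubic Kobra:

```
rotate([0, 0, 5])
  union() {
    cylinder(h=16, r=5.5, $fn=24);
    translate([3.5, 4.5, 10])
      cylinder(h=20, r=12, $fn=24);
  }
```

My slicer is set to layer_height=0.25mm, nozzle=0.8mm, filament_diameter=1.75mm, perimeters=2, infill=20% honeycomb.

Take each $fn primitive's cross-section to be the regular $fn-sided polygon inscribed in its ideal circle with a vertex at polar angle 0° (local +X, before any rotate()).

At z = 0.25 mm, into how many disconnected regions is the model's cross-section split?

At z = 0.25 mm: the cylinder: section is a regular 24-gon, circumradius r=5.5; the cylinder at (3.5, 4.5) does not reach this height (z outside [10, 30]); Merging all regions: only the r=5.5 cylinder is present, so the union is just that shape — 1 connected region; (whole slice rotated 5° about Z — lengths, areas and connectivity unchanged). The result has 1 disconnected region.

1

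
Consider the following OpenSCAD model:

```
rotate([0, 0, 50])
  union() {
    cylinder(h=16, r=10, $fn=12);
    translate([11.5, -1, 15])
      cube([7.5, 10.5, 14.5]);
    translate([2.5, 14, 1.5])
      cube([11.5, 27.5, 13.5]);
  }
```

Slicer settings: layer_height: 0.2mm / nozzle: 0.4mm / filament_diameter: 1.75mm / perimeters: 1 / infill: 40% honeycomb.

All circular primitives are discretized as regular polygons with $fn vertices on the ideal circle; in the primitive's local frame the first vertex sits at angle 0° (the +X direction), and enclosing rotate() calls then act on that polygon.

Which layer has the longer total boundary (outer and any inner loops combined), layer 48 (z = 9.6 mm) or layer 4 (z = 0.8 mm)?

layer 48 (z = 9.6 mm)

Layer 48 (z = 9.6): the cylinder: section is a regular 12-gon, circumradius r=10 (perimeter = 2·12·10.000·sin(180°/12) = 62.12 mm); the cube at (11.5, -1) does not reach this height (z outside [15, 29.5]); the 11.5×27.5 cube at (2.5, 14) contributes its full rectangle (perimeter 78.00 mm); Merging all regions: the 2 present regions are separate (no shared area or edge), so areas and boundary lengths simply add and each stays a separate island — boundary = 140.12 mm; (whole slice rotated 50° about Z — lengths, areas and connectivity unchanged). So its perimeter = 140.12 mm. Layer 4 (z = 0.8): the r=10 cylinder gives a regular 12-gon of circumradius 10 (constant along its height) (perimeter = 2·12·10.000·sin(180°/12) = 62.12 mm); the cube at (11.5, -1) does not reach this height (z outside [15, 29.5]); the cube at (2.5, 14) is not intersected at this z (z outside [1.5, 15]); Merging all regions: only the r=10 cylinder is present, so the union is just that shape — boundary = 62.12 mm; (rotated 50° about Z; rotation is an isometry so areas/perimeters/island counts are preserved). So its perimeter = 62.12 mm. Layer 48 is larger (140.12 vs 62.12 mm).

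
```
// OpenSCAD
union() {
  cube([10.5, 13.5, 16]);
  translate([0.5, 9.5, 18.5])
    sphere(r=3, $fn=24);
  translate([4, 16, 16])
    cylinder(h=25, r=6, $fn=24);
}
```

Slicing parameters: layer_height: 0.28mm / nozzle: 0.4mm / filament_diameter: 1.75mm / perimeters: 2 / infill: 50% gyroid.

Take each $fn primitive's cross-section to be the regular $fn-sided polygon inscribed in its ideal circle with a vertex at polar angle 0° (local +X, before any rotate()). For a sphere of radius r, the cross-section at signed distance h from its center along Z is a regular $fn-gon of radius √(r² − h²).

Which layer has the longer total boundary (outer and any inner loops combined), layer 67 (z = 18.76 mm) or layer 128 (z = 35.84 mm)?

layer 67 (z = 18.76 mm)

Layer 67 (z = 18.76): the cube is absent (z outside [0, 16]); the sphere at (0.5, 9.5): section is a regular 24-gon, circumradius = √(r²−h²) = √(3²−0.26²) = 2.989 (perimeter = 2·24·2.989·sin(180°/24) = 18.73 mm); the r=6 cylinder at (4, 16) contributes a regular 24-gon of circumradius 6 (perimeter = 2·24·6.000·sin(180°/24) = 37.59 mm); Combining (union): the regions partially overlap (shared area 4.93 mm²), so the edge portions inside another operand are dropped and the merged outline is re-measured after clipping — boundary = 46.35 mm. So its perimeter = 46.35 mm. Layer 128 (z = 35.84): the cube is not intersected at this z (z outside [0, 16]); the sphere at (0.5, 9.5) is not intersected at this z (|z−center|=17.340 > r=3); the cylinder at (4, 16): section is a regular 24-gon, circumradius r=6 (perimeter = 2·24·6.000·sin(180°/24) = 37.59 mm); Taking the union: only the r=6 cylinder at (4, 16) is present, so the union is just that shape — boundary = 37.59 mm. So its perimeter = 37.59 mm. Layer 67 is larger (46.35 vs 37.59 mm).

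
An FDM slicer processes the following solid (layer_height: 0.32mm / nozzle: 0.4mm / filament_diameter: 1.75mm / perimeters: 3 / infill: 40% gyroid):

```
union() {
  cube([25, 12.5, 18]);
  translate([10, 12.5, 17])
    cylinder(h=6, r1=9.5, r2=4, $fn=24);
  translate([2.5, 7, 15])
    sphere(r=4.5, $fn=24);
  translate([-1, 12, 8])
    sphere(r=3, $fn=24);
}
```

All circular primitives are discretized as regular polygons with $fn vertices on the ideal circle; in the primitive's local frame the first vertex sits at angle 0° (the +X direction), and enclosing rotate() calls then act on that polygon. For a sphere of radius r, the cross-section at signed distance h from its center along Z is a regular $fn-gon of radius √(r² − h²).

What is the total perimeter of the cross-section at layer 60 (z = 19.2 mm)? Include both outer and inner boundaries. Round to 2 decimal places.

At z = 19.2 mm: the cube is not intersected at this z (z outside [0, 18]); the cone at (10, 12.5): at t=0.367 of its height the radius interpolates to r₁+(r₂−r₁)t = 7.483, giving a regular 24-gon of that circumradius (perimeter = 2·24·7.483·sin(180°/24) = 46.89 mm); the r=4.5 sphere at (2.5, 7) contributes a regular 24-gon of circumradius √(4.5²−4.2²) = 1.616 (perimeter = 2·24·1.616·sin(180°/24) = 10.12 mm); the sphere at (-1, 12) is not intersected at this z (|z−center|=11.200 > r=3); Combining (union): the 2 present regions are separate (no shared area or edge), so areas and boundary lengths simply add and each stays a separate island — boundary = 57.01 mm. Overall, the cross-section has 2 separate islands. Total boundary length (outer) = 57.01 mm.

57.01 mm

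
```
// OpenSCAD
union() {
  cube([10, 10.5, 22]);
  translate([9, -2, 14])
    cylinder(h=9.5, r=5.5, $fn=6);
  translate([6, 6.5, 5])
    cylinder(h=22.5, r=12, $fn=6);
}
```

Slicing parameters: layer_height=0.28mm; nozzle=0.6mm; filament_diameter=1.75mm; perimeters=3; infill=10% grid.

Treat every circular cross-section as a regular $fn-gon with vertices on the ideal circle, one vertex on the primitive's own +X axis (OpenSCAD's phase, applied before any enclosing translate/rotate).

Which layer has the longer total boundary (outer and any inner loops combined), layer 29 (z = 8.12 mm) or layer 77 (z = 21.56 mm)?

layer 77 (z = 21.56 mm)

Layer 29 (z = 8.12): the 10×10.5 cube contributes its full rectangle (perimeter 41.00 mm); the cylinder at (9, -2) does not reach this height (z outside [14, 23.5]); the r=12 cylinder at (6, 6.5) gives a regular 6-gon of circumradius 12 (constant along its height) (perimeter = 2·6·12.000·sin(180°/6) = 72.00 mm); Combining (union): the 10×10.5 cube lies entirely inside the r=12 cylinder at (6, 6.5), so the union is just the r=12 cylinder at (6, 6.5) — boundary = 72.00 mm. So its perimeter = 72.00 mm. Layer 77 (z = 21.56): the 10×10.5 cube contributes its full rectangle (perimeter 41.00 mm); the r=5.5 cylinder at (9, -2) gives a regular 6-gon of circumradius 5.5 (constant along its height) (perimeter = 2·6·5.500·sin(180°/6) = 33.00 mm); the r=12 cylinder at (6, 6.5) gives a regular 6-gon of circumradius 12 (constant along its height) (perimeter = 2·6·12.000·sin(180°/6) = 72.00 mm); Merging all regions: the regions partially overlap (shared area 159.52 mm²), so the edge portions inside another operand are dropped and the merged outline is re-measured after clipping — boundary = 76.72 mm. So its perimeter = 76.72 mm. Layer 77 is larger (76.72 vs 72.00 mm).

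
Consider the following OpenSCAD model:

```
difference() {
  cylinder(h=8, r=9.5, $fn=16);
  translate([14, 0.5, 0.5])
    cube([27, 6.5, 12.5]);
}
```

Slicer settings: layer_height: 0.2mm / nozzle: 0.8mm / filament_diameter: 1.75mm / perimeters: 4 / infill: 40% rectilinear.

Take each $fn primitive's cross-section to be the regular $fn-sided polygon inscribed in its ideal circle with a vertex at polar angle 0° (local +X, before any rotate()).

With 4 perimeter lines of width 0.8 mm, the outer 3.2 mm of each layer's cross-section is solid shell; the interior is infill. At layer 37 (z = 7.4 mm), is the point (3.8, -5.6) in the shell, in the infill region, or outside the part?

shell

At z = 7.4 mm: the cylinder: section is a regular 16-gon, circumradius r=9.5; the cube at (14, 0.5) (footprint 27×6.5) is included at this height; Taking the first minus the rest: starting from the r=9.5 cylinder, the 27×6.5 cube at (14, 0.5) misses the remaining region (no effect) — 1 connected region. Overall, the cross-section is a single solid region. The nearest boundary edge runs (6.72, -6.72)→(3.64, -8.78); distance from the point to it = 2.55 mm. The point is inside the cross-section, 2.55 mm from the nearest boundary — within the 3.2 mm shell band (4 × 0.8).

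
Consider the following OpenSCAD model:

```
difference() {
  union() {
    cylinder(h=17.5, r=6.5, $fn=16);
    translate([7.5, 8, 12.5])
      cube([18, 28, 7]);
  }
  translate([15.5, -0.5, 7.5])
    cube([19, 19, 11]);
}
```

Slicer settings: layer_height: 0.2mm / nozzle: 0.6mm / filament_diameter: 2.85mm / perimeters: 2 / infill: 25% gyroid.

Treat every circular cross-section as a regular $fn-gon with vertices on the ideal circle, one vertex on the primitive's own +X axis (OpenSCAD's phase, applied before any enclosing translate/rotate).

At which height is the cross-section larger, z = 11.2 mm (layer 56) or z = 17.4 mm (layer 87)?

Layer 56 (z = 11.2): the r=6.5 cylinder gives a regular 16-gon of circumradius 6.5 (constant along its height) (area = (16/2)·6.500²·sin(360°/16) = 129.35 mm²); the cube at (7.5, 8) does not reach this height (z outside [12.5, 19.5]); Merging all regions: only the r=6.5 cylinder is present, so the union is just that shape — area = 129.35 mm²; the 19×19 cube at (15.5, -0.5) contributes its full rectangle (area 361.00 mm²); Taking the first minus the rest: starting from the result so far (129.35 mm²), the 19×19 cube at (15.5, -0.5) misses the remaining region (no effect) — area = 129.35 mm². So its area = 129.35 mm². Layer 87 (z = 17.4): the r=6.5 cylinder gives a regular 16-gon of circumradius 6.5 (constant along its height) (area = (16/2)·6.500²·sin(360°/16) = 129.35 mm²); the cube at (7.5, 8) (footprint 18×28) is included at this height (area 504.00 mm²); Combining (union): the 2 present regions are separate (no shared area or edge), so areas and boundary lengths simply add and each stays a separate island — area = 633.35 mm²; the 19×19 cube at (15.5, -0.5) contributes its full rectangle (area 361.00 mm²); After the difference (first − rest): starting from that combined region (633.35 mm²), the 19×19 cube at (15.5, -0.5) partially overlaps it — only the 105.00 mm² overlap (of its 361.00 mm²) is removed, clipping the outline — area = 528.35 mm². So its area = 528.35 mm². Layer 87 is larger (528.35 vs 129.35 mm²).

layer 87 (z = 17.4 mm)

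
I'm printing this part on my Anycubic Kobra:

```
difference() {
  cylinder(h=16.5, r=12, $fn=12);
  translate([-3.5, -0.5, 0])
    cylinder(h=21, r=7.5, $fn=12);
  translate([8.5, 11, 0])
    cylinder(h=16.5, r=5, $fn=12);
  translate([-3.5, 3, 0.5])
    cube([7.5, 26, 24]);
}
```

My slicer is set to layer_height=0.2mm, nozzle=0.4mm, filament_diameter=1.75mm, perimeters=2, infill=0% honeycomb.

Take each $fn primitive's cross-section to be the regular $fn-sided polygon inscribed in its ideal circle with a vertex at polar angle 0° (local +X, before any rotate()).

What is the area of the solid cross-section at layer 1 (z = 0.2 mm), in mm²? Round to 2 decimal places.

248.41 mm²

At z = 0.2 mm: the r=12 cylinder contributes a regular 12-gon of circumradius 12 (area = (12/2)·12.000²·sin(360°/12) = 432.00 mm²); the r=7.5 cylinder at (-3.5, -0.5) contributes a regular 12-gon of circumradius 7.5 (area = (12/2)·7.500²·sin(360°/12) = 168.75 mm²); the r=5 cylinder at (8.5, 11) contributes a regular 12-gon of circumradius 5 (area = (12/2)·5.000²·sin(360°/12) = 75.00 mm²); the cube at (-3.5, 3) does not reach this height (z outside [0.5, 24.5]); After the difference (first − rest): starting from the r=12 cylinder (432.00 mm²), the r=7.5 cylinder at (-3.5, -0.5) lies wholly inside it (removes its full 168.75 mm² and its 46.59 mm outline becomes a hole wall); the r=5 cylinder at (8.5, 11) partially overlaps it — only the 14.84 mm² overlap (of its 75.00 mm²) is removed, clipping the outline — area = 248.41 mm². Overall, the cross-section is one region with 1 hole. Net area = 248.41 mm².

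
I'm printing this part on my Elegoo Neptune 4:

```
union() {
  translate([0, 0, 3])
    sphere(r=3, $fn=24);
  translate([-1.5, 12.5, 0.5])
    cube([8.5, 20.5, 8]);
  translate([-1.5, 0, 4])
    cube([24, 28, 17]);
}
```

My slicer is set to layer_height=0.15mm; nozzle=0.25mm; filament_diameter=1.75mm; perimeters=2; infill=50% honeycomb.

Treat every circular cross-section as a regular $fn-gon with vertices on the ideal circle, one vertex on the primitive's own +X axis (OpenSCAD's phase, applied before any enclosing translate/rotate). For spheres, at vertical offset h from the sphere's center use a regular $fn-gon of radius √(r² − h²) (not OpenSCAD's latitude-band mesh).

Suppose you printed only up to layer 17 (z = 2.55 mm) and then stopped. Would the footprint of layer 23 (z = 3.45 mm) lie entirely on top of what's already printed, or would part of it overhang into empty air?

Compare the two slices. At z = 2.55: the r=3 sphere slices to a regular 24-gon of circumradius 2.966 (√(r²−h²) with h=0.45 from center) (area = (24/2)·2.966²·sin(360°/24) = 27.32 mm²); the cube at (-1.5, 12.5) is present — its section is the full 8.5×20.5 rectangle (area 174.25 mm²); the cube at (-1.5, 0) is absent (z outside [4, 21]); Merging all regions: the 2 present regions are separate (no shared area or edge), so areas and boundary lengths simply add and each stays a separate island — area = 201.57 mm². At z = 3.45: the r=3 sphere slices to a regular 24-gon of circumradius 2.966 (√(r²−h²) with h=0.45 from center) (area = (24/2)·2.966²·sin(360°/24) = 27.32 mm²); the cube at (-1.5, 12.5) (footprint 8.5×20.5) is included at this height (area 174.25 mm²); the cube at (-1.5, 0) does not reach this height (z outside [4, 21]); Merging all regions: the 2 present regions are separate (no shared area or edge), so areas and boundary lengths simply add and each stays a separate island — area = 201.57 mm². Checking containment: the cross-section at z = 3.45 is a subset of the cross-section at z = 2.55.

entirely on top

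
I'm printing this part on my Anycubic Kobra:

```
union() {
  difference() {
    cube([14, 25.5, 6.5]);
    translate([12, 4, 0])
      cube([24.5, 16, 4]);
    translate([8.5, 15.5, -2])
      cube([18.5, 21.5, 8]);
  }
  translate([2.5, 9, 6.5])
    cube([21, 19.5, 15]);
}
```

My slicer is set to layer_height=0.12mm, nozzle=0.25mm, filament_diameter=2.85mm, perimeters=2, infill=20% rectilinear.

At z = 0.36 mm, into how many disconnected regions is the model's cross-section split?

At z = 0.36 mm: the 14×25.5 cube contributes its full rectangle; the cube at (12, 4) is present — its section is the full 24.5×16 rectangle; the cube at (8.5, 15.5) is present — its section is the full 18.5×21.5 rectangle; Subtracting the remaining from the first: starting from the 14×25.5 cube, the 24.5×16 cube at (12, 4) partially overlaps it — only the 32.00 mm² overlap (of its 392.00 mm²) is removed, clipping the outline; the 18.5×21.5 cube at (8.5, 15.5) partially overlaps it — only the 46.00 mm² overlap (of its 397.75 mm²) is removed, clipping the outline — 1 connected region; the cube at (2.5, 9) is absent (z outside [6.5, 21.5]); Combining (union): only that combined region is present, so the union is just that shape — 1 connected region. The result has 1 disconnected region.

1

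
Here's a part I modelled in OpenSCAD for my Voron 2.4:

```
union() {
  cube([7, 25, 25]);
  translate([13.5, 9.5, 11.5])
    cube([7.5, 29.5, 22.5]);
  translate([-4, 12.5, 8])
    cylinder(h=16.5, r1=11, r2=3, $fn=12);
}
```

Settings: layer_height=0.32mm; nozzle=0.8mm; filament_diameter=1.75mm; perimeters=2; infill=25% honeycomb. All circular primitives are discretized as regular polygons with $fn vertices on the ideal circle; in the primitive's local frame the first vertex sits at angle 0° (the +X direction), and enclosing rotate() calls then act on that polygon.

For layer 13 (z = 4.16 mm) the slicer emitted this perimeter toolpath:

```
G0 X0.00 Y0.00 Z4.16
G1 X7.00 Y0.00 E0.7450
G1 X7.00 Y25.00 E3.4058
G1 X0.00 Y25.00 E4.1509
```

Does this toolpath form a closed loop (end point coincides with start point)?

no

Start point (G0): (0.00, 0.00). End point (last G1): the path does not return to the start — open.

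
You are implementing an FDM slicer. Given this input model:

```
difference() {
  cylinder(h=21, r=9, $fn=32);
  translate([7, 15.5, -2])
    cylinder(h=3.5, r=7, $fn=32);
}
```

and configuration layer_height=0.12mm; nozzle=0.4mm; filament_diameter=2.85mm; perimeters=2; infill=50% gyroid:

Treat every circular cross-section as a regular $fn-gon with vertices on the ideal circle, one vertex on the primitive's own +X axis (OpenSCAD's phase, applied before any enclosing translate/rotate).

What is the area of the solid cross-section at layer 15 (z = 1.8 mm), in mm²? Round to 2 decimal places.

252.84 mm²

At z = 1.8 mm: the r=9 cylinder gives a regular 32-gon of circumradius 9 (constant along its height) (area = (32/2)·9.000²·sin(360°/32) = 252.84 mm²); the cylinder at (7, 15.5) does not reach this height (z outside [-2, 1.5]); Subtracting the remaining from the first: none of the subtracted shapes is present at this height, so the r=9 cylinder is unchanged — area = 252.84 mm². Overall, the cross-section is a single solid region. Net area = 252.84 mm².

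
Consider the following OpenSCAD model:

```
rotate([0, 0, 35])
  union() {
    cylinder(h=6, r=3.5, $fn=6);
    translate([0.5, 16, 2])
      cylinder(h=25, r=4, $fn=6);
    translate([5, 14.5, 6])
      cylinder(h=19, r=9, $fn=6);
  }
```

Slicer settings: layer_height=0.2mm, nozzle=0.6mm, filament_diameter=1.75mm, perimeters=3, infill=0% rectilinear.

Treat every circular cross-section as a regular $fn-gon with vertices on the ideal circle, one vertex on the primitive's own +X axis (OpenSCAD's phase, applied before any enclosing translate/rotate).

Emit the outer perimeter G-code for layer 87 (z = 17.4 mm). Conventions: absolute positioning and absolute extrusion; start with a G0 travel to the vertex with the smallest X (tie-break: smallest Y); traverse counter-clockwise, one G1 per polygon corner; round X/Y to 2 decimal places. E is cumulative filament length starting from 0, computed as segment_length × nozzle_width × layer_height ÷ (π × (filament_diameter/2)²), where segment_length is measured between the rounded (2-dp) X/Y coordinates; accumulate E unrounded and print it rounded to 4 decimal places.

At z = 17.4 mm: the cylinder does not reach this height (z outside [0, 6]); the r=4 cylinder at (0.5, 16) contributes a regular 6-gon of circumradius 4; the r=9 cylinder at (5, 14.5) gives a regular 6-gon of circumradius 9 (constant along its height); Merging all regions: the regions partially overlap (shared area 40.24 mm²), so overlapping operands fuse into one piece — 1 connected region; (rotated 35° about Z; rotation is an isometry so areas/perimeters/island counts are preserved). The outline is a single polygon with 10 vertices. Extrusion per mm of travel: 0.6 × 0.2 / (π × 0.875²) = 0.049890. Accumulating E over each segment gives final E = 2.7124.

G0 X-12.39 Y15.08 Z17.40
G1 X-12.04 Y11.10 E0.1993
G1 X-11.71 Y10.94 E0.2176
G1 X-11.59 Y9.58 E0.2857
G1 X-3.44 Y5.78 E0.7344
G1 X3.94 Y10.94 E1.1836
G1 X3.15 Y19.91 E1.6329
G1 X-5.01 Y23.71 E2.0820
G1 X-12.38 Y18.55 E2.5308
G1 X-12.09 Y15.29 E2.6941
G1 X-12.39 Y15.08 E2.7124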